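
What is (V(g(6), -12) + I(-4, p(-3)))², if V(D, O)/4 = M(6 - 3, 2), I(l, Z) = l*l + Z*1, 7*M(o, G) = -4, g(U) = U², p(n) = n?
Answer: 5625/49 ≈ 114.80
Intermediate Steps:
M(o, G) = -4/7 (M(o, G) = (⅐)*(-4) = -4/7)
I(l, Z) = Z + l² (I(l, Z) = l² + Z = Z + l²)
V(D, O) = -16/7 (V(D, O) = 4*(-4/7) = -16/7)
(V(g(6), -12) + I(-4, p(-3)))² = (-16/7 + (-3 + (-4)²))² = (-16/7 + (-3 + 16))² = (-16/7 + 13)² = (75/7)² = 5625/49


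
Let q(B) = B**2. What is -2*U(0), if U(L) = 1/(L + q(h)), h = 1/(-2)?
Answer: -8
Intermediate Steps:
h = -1/2 ≈ -0.50000
U(L) = 1/(1/4 + L) (U(L) = 1/(L + (-1/2)**2) = 1/(L + 1/4) = 1/(1/4 + L))
-2*U(0) = -8/(1 + 4*0) = -8/(1 + 0) = -8/1 = -8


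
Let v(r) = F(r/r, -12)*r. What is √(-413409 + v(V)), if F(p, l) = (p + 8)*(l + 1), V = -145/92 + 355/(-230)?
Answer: I*√874119945/46 ≈ 642.73*I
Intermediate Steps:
V = -287/92 (V = -145*1/92 + 355*(-1/230) = -145/92 - 71/46 = -287/92 ≈ -3.1196)
F(p, l) = (1 + l)*(8 + p) (F(p, l) = (8 + p)*(1 + l) = (1 + l)*(8 + p))
v(r) = -99*r (v(r) = (8 + r/r + 8*(-12) - 12*r/r)*r = (8 + 1 - 96 - 12*1)*r = (8 + 1 - 96 - 12)*r = -99*r)
√(-413409 + v(V)) = √(-413409 - 99*(-287/92)) = √(-413409 + 28413/92) = √(-38005215/92) = I*√874119945/46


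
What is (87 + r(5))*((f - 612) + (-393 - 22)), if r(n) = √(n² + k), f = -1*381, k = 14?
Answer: -122496 - 1408*√39 ≈ -1.3129e+5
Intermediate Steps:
f = -381
r(n) = √(14 + n²) (r(n) = √(n² + 14) = √(14 + n²))
(87 + r(5))*((f - 612) + (-393 - 22)) = (87 + √(14 + 5²))*((-381 - 612) + (-393 - 22)) = (87 + √(14 + 25))*(-993 - 415) = (87 + √39)*(-1408) = -122496 - 1408*√39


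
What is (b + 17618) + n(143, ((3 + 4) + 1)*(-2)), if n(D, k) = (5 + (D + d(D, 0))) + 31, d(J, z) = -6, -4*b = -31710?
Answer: 51437/2 ≈ 25719.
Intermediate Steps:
b = 15855/2 (b = -¼*(-31710) = 15855/2 ≈ 7927.5)
n(D, k) = 30 + D (n(D, k) = (5 + (D - 6)) + 31 = (5 + (-6 + D)) + 31 = (-1 + D) + 31 = 30 + D)
(b + 17618) + n(143, ((3 + 4) + 1)*(-2)) = (15855/2 + 17618) + (30 + 143) = 51091/2 + 173 = 51437/2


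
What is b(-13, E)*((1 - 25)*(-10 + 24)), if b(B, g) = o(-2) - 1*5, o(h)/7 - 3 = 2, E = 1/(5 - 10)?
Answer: -10080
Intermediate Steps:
E = -⅕ (E = 1/(-5) = -⅕ ≈ -0.20000)
o(h) = 35 (o(h) = 21 + 7*2 = 21 + 14 = 35)
b(B, g) = 30 (b(B, g) = 35 - 1*5 = 35 - 5 = 30)
b(-13, E)*((1 - 25)*(-10 + 24)) = 30*((1 - 25)*(-10 + 24)) = 30*(-24*14) = 30*(-336) = -10080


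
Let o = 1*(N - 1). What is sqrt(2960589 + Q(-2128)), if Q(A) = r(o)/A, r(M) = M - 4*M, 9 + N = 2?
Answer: sqrt(209479434486)/266 ≈ 1720.6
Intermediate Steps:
N = -7 (N = -9 + 2 = -7)
o = -8 (o = 1*(-7 - 1) = 1*(-8) = -8)
r(M) = -3*M
Q(A) = 24/A (Q(A) = (-3*(-8))/A = 24/A)
sqrt(2960589 + Q(-2128)) = sqrt(2960589 + 24/(-2128)) = sqrt(2960589 + 24*(-1/2128)) = sqrt(2960589 - 3/266) = sqrt(787516671/266) = sqrt(209479434486)/266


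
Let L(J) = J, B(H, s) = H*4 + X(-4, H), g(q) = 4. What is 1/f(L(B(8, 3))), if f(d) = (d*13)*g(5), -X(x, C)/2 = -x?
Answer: 1/1248 ≈ 0.00080128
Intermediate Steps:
X(x, C) = 2*x (X(x, C) = -(-2)*x = 2*x)
B(H, s) = -8 + 4*H (B(H, s) = H*4 + 2*(-4) = 4*H - 8 = -8 + 4*H)
f(d) = 52*d (f(d) = (d*13)*4 = (13*d)*4 = 52*d)
1/f(L(B(8, 3))) = 1/(52*(-8 + 4*8)) = 1/(52*(-8 + 32)) = 1/(52*24) = 1/1248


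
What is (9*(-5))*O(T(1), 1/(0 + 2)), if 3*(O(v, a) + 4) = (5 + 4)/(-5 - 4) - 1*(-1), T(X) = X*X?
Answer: 180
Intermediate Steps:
T(X) = X²
O(v, a) = -4 (O(v, a) = -4 + ((5 + 4)/(-5 - 4) - 1*(-1))/3 = -4 + (9/(-9) + 1)/3 = -4 + (9*(-⅑) + 1)/3 = -4 + (-1 + 1)/3 = -4 + (⅓)*0 = -4 + 0 = -4)
(9*(-5))*O(T(1), 1/(0 + 2)) = (9*(-5))*(-4) = -45*(-4) = 180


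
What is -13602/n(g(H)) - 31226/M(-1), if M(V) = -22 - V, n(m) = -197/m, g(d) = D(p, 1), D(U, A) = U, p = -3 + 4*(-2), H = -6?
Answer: 3009460/4137 ≈ 727.45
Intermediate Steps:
p = -11 (p = -3 - 8 = -11)
g(d) = -11
-13602/n(g(H)) - 31226/M(-1) = -13602/((-197/(-11))) - 31226/(-22 - 1*(-1)) = -13602/((-197*(-1/11))) - 31226/(-22 + 1) = -13602/197/11 - 31226/(-21) = -13602*11/197 - 31226*(-1/21) = -149622/197 + 31226/21 = 3009460/4137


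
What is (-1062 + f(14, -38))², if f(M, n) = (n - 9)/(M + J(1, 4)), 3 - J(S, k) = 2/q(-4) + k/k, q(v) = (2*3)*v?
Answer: 42242580900/37249 ≈ 1.1341e+6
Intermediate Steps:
q(v) = 6*v
J(S, k) = 25/12 (J(S, k) = 3 - (2/((6*(-4))) + k/k) = 3 - (2/(-24) + 1) = 3 - (2*(-1/24) + 1) = 3 - (-1/12 + 1) = 3 - 1*11/12 = 3 - 11/12 = 25/12)
f(M, n) = (-9 + n)/(25/12 + M) (f(M, n) = (n - 9)/(M + 25/12) = (-9 + n)/(25/12 + M))
(-1062 + f(14, -38))² = (-1062 + 12*(-9 - 38)/(25 + 12*14))² = (-1062 + 12*(-47)/(25 + 168))² = (-1062 + 12*(-47)/193)² = (-1062 + 12*(1/193)*(-47))² = (-1062 - 564/193)² = (-205530/193)² = 42242580900/37249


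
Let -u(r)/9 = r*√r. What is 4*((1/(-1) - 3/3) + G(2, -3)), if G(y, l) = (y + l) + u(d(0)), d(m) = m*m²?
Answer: -12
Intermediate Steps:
d(m) = m³
u(r) = -9*r^(3/2) (u(r) = -9*r*√r = -9*r^(3/2))
G(y, l) = l + y (G(y, l) = (y + l) - 9*(0³)^(3/2) = (l + y) - 9*0^(3/2) = (l + y) - 9*0 = (l + y) + 0 = l + y)
4*((1/(-1) - 3/3) + G(2, -3)) = 4*((1/(-1) - 3/3) + (-3 + 2)) = 4*((1*(-1) - 3*⅓) - 1) = 4*((-1 - 1) - 1) = 4*(-2 - 1) = 4*(-3) = -12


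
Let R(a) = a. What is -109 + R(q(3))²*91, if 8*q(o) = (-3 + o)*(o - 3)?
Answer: -109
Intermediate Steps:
q(o) = (-3 + o)²/8 (q(o) = ((-3 + o)*(o - 3))/8 = ((-3 + o)*(-3 + o))/8 = (-3 + o)²/8)
-109 + R(q(3))²*91 = -109 + ((-3 + 3)²/8)²*91 = -109 + ((⅛)*0²)²*91 = -109 + ((⅛)*0)²*91 = -109 + 0²*91 = -109 + 0*91 = -109 + 0 = -109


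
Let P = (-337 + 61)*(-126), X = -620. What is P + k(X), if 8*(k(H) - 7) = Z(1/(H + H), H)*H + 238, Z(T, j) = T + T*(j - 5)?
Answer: 139095/4 ≈ 34774.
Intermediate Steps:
Z(T, j) = T + T*(-5 + j)
P = 34776 (P = -276*(-126) = 34776)
k(H) = 73/2 + H/16 (k(H) = 7 + (((-4 + H)/(H + H))*H + 238)/8 = 7 + (((-4 + H)/((2*H)))*H + 238)/8 = 7 + (((1/(2*H))*(-4 + H))*H + 238)/8 = 7 + (((-4 + H)/(2*H))*H + 238)/8 = 7 + ((-2 + H/2) + 238)/8 = 7 + (236 + H/2)/8 = 7 + (59/2 + H/16) = 73/2 + H/16)
P + k(X) = 34776 + (73/2 + (1/16)*(-620)) = 34776 + (73/2 - 155/4) = 34776 - 9/4 = 139095/4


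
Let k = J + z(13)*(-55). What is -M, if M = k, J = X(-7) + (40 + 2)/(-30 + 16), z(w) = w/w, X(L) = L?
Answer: 65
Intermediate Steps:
z(w) = 1
J = -10 (J = -7 + (40 + 2)/(-30 + 16) = -7 + 42/(-14) = -7 + 42*(-1/14) = -7 - 3 = -10)
k = -65 (k = -10 + 1*(-55) = -10 - 55 = -65)
M = -65
-M = -1*(-65) = 65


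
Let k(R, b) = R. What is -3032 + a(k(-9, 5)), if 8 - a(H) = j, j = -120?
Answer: -2904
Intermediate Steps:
a(H) = 128 (a(H) = 8 - 1*(-120) = 8 + 120 = 128)
-3032 + a(k(-9, 5)) = -3032 + 128 = -2904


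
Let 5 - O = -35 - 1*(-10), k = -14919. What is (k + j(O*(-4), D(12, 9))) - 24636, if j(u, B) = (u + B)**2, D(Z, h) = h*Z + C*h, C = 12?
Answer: -30339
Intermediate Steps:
O = 30 (O = 5 - (-35 - 1*(-10)) = 5 - (-35 + 10) = 5 - 1*(-25) = 5 + 25 = 30)
D(Z, h) = 12*h + Z*h (D(Z, h) = h*Z + 12*h = Z*h + 12*h = 12*h + Z*h)
j(u, B) = (B + u)**2
(k + j(O*(-4), D(12, 9))) - 24636 = (-14919 + (9*(12 + 12) + 30*(-4))**2) - 24636 = (-14919 + (9*24 - 120)**2) - 24636 = (-14919 + (216 - 120)**2) - 24636 = (-14919 + 96**2) - 24636 = (-14919 + 9216) - 24636 = -5703 - 24636 = -30339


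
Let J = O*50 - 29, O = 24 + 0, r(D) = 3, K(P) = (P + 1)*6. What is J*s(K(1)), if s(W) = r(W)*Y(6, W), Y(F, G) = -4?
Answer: -14052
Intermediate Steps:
K(P) = 6 + 6*P (K(P) = (1 + P)*6 = 6 + 6*P)
O = 24
s(W) = -12 (s(W) = 3*(-4) = -12)
J = 1171 (J = 24*50 - 29 = 1200 - 29 = 1171)
J*s(K(1)) = 1171*(-12) = -14052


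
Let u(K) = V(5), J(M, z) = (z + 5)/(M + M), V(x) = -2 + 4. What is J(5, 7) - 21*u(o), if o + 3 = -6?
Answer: -204/5 ≈ -40.800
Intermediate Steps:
o = -9 (o = -3 - 6 = -9)
V(x) = 2
J(M, z) = (5 + z)/(2*M) (J(M, z) = (5 + z)/((2*M)) = (5 + z)*(1/(2*M)) = (5 + z)/(2*M))
u(K) = 2
J(5, 7) - 21*u(o) = (½)*(5 + 7)/5 - 21*2 = (½)*(⅕)*12 - 42 = 6/5 - 42 = -204/5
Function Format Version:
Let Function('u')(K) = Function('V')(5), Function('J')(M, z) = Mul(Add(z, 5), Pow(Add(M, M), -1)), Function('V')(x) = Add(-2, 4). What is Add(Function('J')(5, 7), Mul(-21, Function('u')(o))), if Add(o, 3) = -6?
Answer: Rational(-204, 5) ≈ -40.800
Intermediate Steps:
o = -9 (o = Add(-3, -6) = -9)
Function('V')(x) = 2
Function('J')(M, z) = Mul(Rational(1, 2), Pow(M, -1), Add(5, z)) (Function('J')(M, z) = Mul(Add(5, z), Pow(Mul(2, M), -1)) = Mul(Add(5, z), Mul(Rational(1, 2), Pow(M, -1))) = Mul(Rational(1, 2), Pow(M, -1), Add(5, z)))
Function('u')(K) = 2
Add(Function('J')(5, 7), Mul(-21, Function('u')(o))) = Add(Mul(Rational(1, 2), Pow(5, -1), Add(5, 7)), Mul(-21, 2)) = Add(Mul(Rational(1, 2), Rational(1, 5), 12), -42) = Add(Rational(6, 5), -42) = Rational(-204, 5)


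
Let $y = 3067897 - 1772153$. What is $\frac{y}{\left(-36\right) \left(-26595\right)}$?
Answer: $\frac{323936}{239355} \approx 1.3534$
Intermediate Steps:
$y = 1295744$
$\frac{y}{\left(-36\right) \left(-26595\right)} = \frac{1295744}{\left(-36\right) \left(-26595\right)} = \frac{1295744}{957420} = 1295744 \cdot \frac{1}{957420} = \frac{323936}{239355}$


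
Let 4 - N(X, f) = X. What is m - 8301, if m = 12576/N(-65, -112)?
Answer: -186731/23 ≈ -8118.7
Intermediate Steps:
N(X, f) = 4 - X
m = 4192/23 (m = 12576/(4 - 1*(-65)) = 12576/(4 + 65) = 12576/69 = 12576*(1/69) = 4192/23 ≈ 182.26)
m - 8301 = 4192/23 - 8301 = -186731/23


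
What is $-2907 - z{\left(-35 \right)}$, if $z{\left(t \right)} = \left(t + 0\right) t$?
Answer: $-4132$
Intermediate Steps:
$z{\left(t \right)} = t^{2}$ ($z{\left(t \right)} = t t = t^{2}$)
$-2907 - z{\left(-35 \right)} = -2907 - \left(-35\right)^{2} = -2907 - 1225 = -4132$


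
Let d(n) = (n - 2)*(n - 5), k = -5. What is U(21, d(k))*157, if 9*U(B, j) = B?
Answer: 1099/3 ≈ 366.33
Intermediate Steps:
d(n) = (-5 + n)*(-2 + n) (d(n) = (-2 + n)*(-5 + n) = (-5 + n)*(-2 + n))
U(B, j) = B/9
U(21, d(k))*157 = ((⅑)*21)*157 = (7/3)*157 = 1099/3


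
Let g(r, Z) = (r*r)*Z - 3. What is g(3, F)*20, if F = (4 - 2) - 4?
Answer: -420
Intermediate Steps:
F = -2 (F = 2 - 4 = -2)
g(r, Z) = -3 + Z*r² (g(r, Z) = r²*Z - 3 = Z*r² - 3 = -3 + Z*r²)
g(3, F)*20 = (-3 - 2*3²)*20 = (-3 - 2*9)*20 = (-3 - 18)*20 = -21*20 = -420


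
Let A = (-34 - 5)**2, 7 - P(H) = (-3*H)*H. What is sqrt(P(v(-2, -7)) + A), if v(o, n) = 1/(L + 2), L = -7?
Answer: sqrt(38203)/5 ≈ 39.091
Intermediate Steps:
v(o, n) = -1/5 (v(o, n) = 1/(-7 + 2) = 1/(-5) = -1/5)
P(H) = 7 + 3*H**2 (P(H) = 7 - (-3*H)*H = 7 - (-3)*H**2 = 7 + 3*H**2)
A = 1521 (A = (-39)**2 = 1521)
sqrt(P(v(-2, -7)) + A) = sqrt((7 + 3*(-1/5)**2) + 1521) = sqrt((7 + 3*(1/25)) + 1521) = sqrt((7 + 3/25) + 1521) = sqrt(178/25 + 1521) = sqrt(38203/25) = sqrt(38203)/5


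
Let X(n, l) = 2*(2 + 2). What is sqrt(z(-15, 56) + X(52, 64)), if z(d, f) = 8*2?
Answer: 2*sqrt(6) ≈ 4.8990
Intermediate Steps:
X(n, l) = 8 (X(n, l) = 2*4 = 8)
z(d, f) = 16
sqrt(z(-15, 56) + X(52, 64)) = sqrt(16 + 8) = sqrt(24) = 2*sqrt(6)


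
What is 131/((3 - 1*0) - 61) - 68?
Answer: -4075/58 ≈ -70.259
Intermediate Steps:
131/((3 - 1*0) - 61) - 68 = 131/((3 + 0) - 61) - 68 = 131/(3 - 61) - 68 = 131/(-58) - 68 = -1/58*131 - 68 = -131/58 - 68 = -4075/58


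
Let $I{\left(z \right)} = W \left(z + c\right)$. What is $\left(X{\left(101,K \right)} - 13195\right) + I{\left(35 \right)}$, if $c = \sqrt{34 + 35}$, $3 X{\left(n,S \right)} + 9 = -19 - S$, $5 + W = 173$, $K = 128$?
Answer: $-7367 + 168 \sqrt{69} \approx -5971.5$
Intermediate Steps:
$W = 168$ ($W = -5 + 173 = 168$)
$X{\left(n,S \right)} = - \frac{28}{3} - \frac{S}{3}$ ($X{\left(n,S \right)} = -3 + \frac{-19 - S}{3} = -3 - \left(\frac{19}{3} + \frac{S}{3}\right) = - \frac{28}{3} - \frac{S}{3}$)
$c = \sqrt{69} \approx 8.3066$
$I{\left(z \right)} = 168 z + 168 \sqrt{69}$ ($I{\left(z \right)} = 168 \left(z + \sqrt{69}\right) = 168 z + 168 \sqrt{69}$)
$\left(X{\left(101,K \right)} - 13195\right) + I{\left(35 \right)} = \left(\left(- \frac{28}{3} - \frac{128}{3}\right) - 13195\right) + \left(168 \cdot 35 + 168 \sqrt{69}\right) = \left(\left(- \frac{28}{3} - \frac{128}{3}\right) - 13195\right) + \left(5880 + 168 \sqrt{69}\right) = \left(-52 - 13195\right) + \left(5880 + 168 \sqrt{69}\right) = -13247 + \left(5880 + 168 \sqrt{69}\right) = -7367 + 168 \sqrt{69}$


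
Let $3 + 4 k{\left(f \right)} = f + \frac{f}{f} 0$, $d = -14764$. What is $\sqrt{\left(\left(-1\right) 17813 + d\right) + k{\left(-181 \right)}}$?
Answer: $i \sqrt{32623} \approx 180.62 i$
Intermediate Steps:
$k{\left(f \right)} = - \frac{3}{4} + \frac{f}{4}$ ($k{\left(f \right)} = - \frac{3}{4} + \frac{f + \frac{f}{f} 0}{4} = - \frac{3}{4} + \frac{f + 1 \cdot 0}{4} = - \frac{3}{4} + \frac{f + 0}{4} = - \frac{3}{4} + \frac{f}{4}$)
$\sqrt{\left(\left(-1\right) 17813 + d\right) + k{\left(-181 \right)}} = \sqrt{\left(\left(-1\right) 17813 - 14764\right) + \left(- \frac{3}{4} + \frac{1}{4} \left(-181\right)\right)} = \sqrt{\left(-17813 - 14764\right) - 46} = \sqrt{-32577 - 46} = \sqrt{-32623} = i \sqrt{32623}$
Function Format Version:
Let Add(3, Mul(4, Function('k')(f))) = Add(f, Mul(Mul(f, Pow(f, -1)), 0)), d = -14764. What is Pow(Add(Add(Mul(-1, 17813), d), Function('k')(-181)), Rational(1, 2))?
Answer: Mul(I, Pow(32623, Rational(1, 2))) ≈ Mul(180.62, I)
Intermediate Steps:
Function('k')(f) = Add(Rational(-3, 4), Mul(Rational(1, 4), f)) (Function('k')(f) = Add(Rational(-3, 4), Mul(Rational(1, 4), Add(f, Mul(Mul(f, Pow(f, -1)), 0)))) = Add(Rational(-3, 4), Mul(Rational(1, 4), Add(f, Mul(1, 0)))) = Add(Rational(-3, 4), Mul(Rational(1, 4), Add(f, 0))) = Add(Rational(-3, 4), Mul(Rational(1, 4), f)))
Pow(Add(Add(Mul(-1, 17813), d), Function('k')(-181)), Rational(1, 2)) = Pow(Add(Add(Mul(-1, 17813), -14764), Add(Rational(-3, 4), Mul(Rational(1, 4), -181))), Rational(1, 2)) = Pow(Add(Add(-17813, -14764), Add(Rational(-3, 4), Rational(-181, 4))), Rational(1, 2)) = Pow(Add(-32577, -46), Rational(1, 2)) = Pow(-32623, Rational(1, 2)) = Mul(I, Pow(32623, Rational(1, 2)))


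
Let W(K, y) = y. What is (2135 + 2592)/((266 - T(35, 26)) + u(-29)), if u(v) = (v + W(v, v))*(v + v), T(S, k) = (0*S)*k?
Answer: 4727/3630 ≈ 1.3022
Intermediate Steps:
T(S, k) = 0 (T(S, k) = 0*k = 0)
u(v) = 4*v² (u(v) = (v + v)*(v + v) = (2*v)*(2*v) = 4*v²)
(2135 + 2592)/((266 - T(35, 26)) + u(-29)) = (2135 + 2592)/((266 - 1*0) + 4*(-29)²) = 4727/((266 + 0) + 4*841) = 4727/(266 + 3364) = 4727/3630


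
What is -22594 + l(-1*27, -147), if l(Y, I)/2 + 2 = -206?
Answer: -23010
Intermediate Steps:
l(Y, I) = -416 (l(Y, I) = -4 + 2*(-206) = -4 - 412 = -416)
-22594 + l(-1*27, -147) = -22594 - 416 = -23010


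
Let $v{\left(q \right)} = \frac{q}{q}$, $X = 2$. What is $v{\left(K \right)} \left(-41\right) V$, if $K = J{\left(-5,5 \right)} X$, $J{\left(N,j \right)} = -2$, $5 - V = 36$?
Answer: $1271$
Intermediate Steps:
$V = -31$ ($V = 5 - 36 = -31$)
$K = -4$ ($K = \left(-2\right) 2 = -4$)
$v{\left(q \right)} = 1$
$v{\left(K \right)} \left(-41\right) V = 1 \left(-41\right) \left(-31\right) = \left(-41\right) \left(-31\right) = 1271$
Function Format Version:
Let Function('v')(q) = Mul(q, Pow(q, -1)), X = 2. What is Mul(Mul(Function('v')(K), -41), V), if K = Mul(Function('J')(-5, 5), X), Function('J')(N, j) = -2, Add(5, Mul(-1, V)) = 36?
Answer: 1271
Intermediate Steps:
V = -31 (V = Add(5, Mul(-1, 36)) = Add(5, -36) = -31)
K = -4 (K = Mul(-2, 2) = -4)
Function('v')(q) = 1
Mul(Mul(Function('v')(K), -41), V) = Mul(Mul(1, -41), -31) = Mul(-41, -31) = 1271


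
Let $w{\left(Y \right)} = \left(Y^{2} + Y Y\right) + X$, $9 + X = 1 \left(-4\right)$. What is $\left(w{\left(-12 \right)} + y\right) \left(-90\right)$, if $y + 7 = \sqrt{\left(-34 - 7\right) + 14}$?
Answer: $-24120 - 270 i \sqrt{3} \approx -24120.0 - 467.65 i$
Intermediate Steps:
$X = -13$ ($X = -9 + 1 \left(-4\right) = -9 - 4 = -13$)
$w{\left(Y \right)} = -13 + 2 Y^{2}$ ($w{\left(Y \right)} = \left(Y^{2} + Y Y\right) - 13 = \left(Y^{2} + Y^{2}\right) - 13 = 2 Y^{2} - 13 = -13 + 2 Y^{2}$)
$y = -7 + 3 i \sqrt{3}$ ($y = -7 + \sqrt{\left(-34 - 7\right) + 14} = -7 + \sqrt{-41 + 14} = -7 + \sqrt{-27} = -7 + 3 i \sqrt{3} \approx -7.0 + 5.1962 i$)
$\left(w{\left(-12 \right)} + y\right) \left(-90\right) = \left(\left(-13 + 2 \left(-12\right)^{2}\right) - \left(7 - 3 i \sqrt{3}\right)\right) \left(-90\right) = \left(\left(-13 + 2 \cdot 144\right) - \left(7 - 3 i \sqrt{3}\right)\right) \left(-90\right) = \left(\left(-13 + 288\right) - \left(7 - 3 i \sqrt{3}\right)\right) \left(-90\right) = \left(275 - \left(7 - 3 i \sqrt{3}\right)\right) \left(-90\right) = \left(268 + 3 i \sqrt{3}\right) \left(-90\right) = -24120 - 270 i \sqrt{3}$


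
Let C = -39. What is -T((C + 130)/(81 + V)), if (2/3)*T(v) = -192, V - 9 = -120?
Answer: 288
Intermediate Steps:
V = -111 (V = 9 - 120 = -111)
T(v) = -288 (T(v) = (3/2)*(-192) = -288)
-T((C + 130)/(81 + V)) = -1*(-288) = 288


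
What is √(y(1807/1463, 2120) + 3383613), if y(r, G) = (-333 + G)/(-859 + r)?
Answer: √5328507453742704590/1254910 ≈ 1839.5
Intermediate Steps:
y(r, G) = (-333 + G)/(-859 + r)
√(y(1807/1463, 2120) + 3383613) = √((-333 + 2120)/(-859 + 1807/1463) + 3383613) = √(1787/(-859 + 1807*(1/1463)) + 3383613) = √(1787/(-859 + 1807/1463) + 3383613) = √(1787/(-1254910/1463) + 3383613) = √(-1463/1254910*1787 + 3383613) = √(-2614381/1254910 + 3383613) = √(4246127175449/1254910) = √5328507453742704590/1254910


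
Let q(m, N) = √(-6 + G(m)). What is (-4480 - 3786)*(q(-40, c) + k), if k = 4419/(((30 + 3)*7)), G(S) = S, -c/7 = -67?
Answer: -12175818/77 - 8266*I*√46 ≈ -1.5813e+5 - 56063.0*I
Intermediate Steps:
c = 469 (c = -7*(-67) = 469)
q(m, N) = √(-6 + m)
k = 1473/77 (k = 4419/((33*7)) = 4419/231 = 4419*(1/231) = 1473/77 ≈ 19.130)
(-4480 - 3786)*(q(-40, c) + k) = (-4480 - 3786)*(√(-6 - 40) + 1473/77) = -8266*(√(-46) + 1473/77) = -8266*(I*√46 + 1473/77) = -8266*(1473/77 + I*√46) = -12175818/77 - 8266*I*√46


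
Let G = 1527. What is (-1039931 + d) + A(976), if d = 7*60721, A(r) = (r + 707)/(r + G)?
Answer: -1539052969/2503 ≈ -6.1488e+5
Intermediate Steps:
A(r) = (707 + r)/(1527 + r) (A(r) = (r + 707)/(r + 1527) = (707 + r)/(1527 + r))
d = 425047
(-1039931 + d) + A(976) = (-1039931 + 425047) + (707 + 976)/(1527 + 976) = -614884 + 1683/2503 = -1539052969/2503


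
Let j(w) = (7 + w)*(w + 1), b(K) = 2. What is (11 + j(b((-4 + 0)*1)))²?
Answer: 1444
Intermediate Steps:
j(w) = (1 + w)*(7 + w) (j(w) = (7 + w)*(1 + w) = (1 + w)*(7 + w))
(11 + j(b((-4 + 0)*1)))² = (11 + (7 + 2² + 8*2))² = (11 + (7 + 4 + 16))² = (11 + 27)² = 38² = 1444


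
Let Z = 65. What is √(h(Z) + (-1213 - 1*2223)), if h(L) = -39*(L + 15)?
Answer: 2*I*√1639 ≈ 80.969*I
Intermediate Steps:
h(L) = -585 - 39*L (h(L) = -39*(15 + L) = -585 - 39*L)
√(h(Z) + (-1213 - 1*2223)) = √((-585 - 39*65) + (-1213 - 1*2223)) = √((-585 - 2535) + (-1213 - 2223)) = √(-3120 - 3436) = √(-6556) = 2*I*√1639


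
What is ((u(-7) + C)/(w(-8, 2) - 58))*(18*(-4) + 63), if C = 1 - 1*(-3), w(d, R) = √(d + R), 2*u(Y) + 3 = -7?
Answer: -261/1685 - 9*I*√6/3370 ≈ -0.1549 - 0.0065417*I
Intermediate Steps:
u(Y) = -5 (u(Y) = -3/2 + (½)*(-7) = -3/2 - 7/2 = -5)
w(d, R) = √(R + d)
C = 4 (C = 1 + 3 = 4)
((u(-7) + C)/(w(-8, 2) - 58))*(18*(-4) + 63) = ((-5 + 4)/(√(2 - 8) - 58))*(18*(-4) + 63) = (-1/(√(-6) - 58))*(-72 + 63) = -1/(I*√6 - 58)*(-9) = -1/(-58 + I*√6)*(-9) = 9/(-58 + I*√6)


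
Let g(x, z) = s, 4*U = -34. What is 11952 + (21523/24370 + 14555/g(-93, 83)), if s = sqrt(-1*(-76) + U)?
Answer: 291291763/24370 + 2911*sqrt(30)/9 ≈ 13724.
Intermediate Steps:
U = -17/2 (U = (1/4)*(-34) = -17/2 ≈ -8.5000)
s = 3*sqrt(30)/2 (s = sqrt(-1*(-76) - 17/2) = sqrt(76 - 17/2) = sqrt(135/2) = 3*sqrt(30)/2 ≈ 8.2158)
g(x, z) = 3*sqrt(30)/2
11952 + (21523/24370 + 14555/g(-93, 83)) = 11952 + (21523/24370 + 14555/((3*sqrt(30)/2))) = 11952 + (21523*(1/24370) + 14555*(sqrt(30)/45)) = 11952 + (21523/24370 + 2911*sqrt(30)/9) = 291291763/24370 + 2911*sqrt(30)/9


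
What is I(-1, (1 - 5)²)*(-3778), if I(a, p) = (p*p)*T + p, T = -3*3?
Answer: 8644064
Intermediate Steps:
T = -9
I(a, p) = p - 9*p² (I(a, p) = (p*p)*(-9) + p = p²*(-9) + p = -9*p² + p = p - 9*p²)
I(-1, (1 - 5)²)*(-3778) = ((1 - 5)²*(1 - 9*(1 - 5)²))*(-3778) = ((-4)²*(1 - 9*(-4)²))*(-3778) = (16*(1 - 9*16))*(-3778) = (16*(1 - 144))*(-3778) = (16*(-143))*(-3778) = -2288*(-3778) = 8644064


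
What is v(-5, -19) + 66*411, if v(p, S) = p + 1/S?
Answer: 515298/19 ≈ 27121.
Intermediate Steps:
v(-5, -19) + 66*411 = (-5 + 1/(-19)) + 66*411 = (-5 - 1/19) + 27126 = -96/19 + 27126 = 515298/19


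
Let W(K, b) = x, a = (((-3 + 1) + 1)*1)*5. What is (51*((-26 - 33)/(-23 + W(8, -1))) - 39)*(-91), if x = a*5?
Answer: -34489/16 ≈ -2155.6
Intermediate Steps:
a = -5 (a = ((-2 + 1)*1)*5 = -1*1*5 = -1*5 = -5)
x = -25 (x = -5*5 = -25)
W(K, b) = -25
(51*((-26 - 33)/(-23 + W(8, -1))) - 39)*(-91) = (51*((-26 - 33)/(-23 - 25)) - 39)*(-91) = (51*(-59/(-48)) - 39)*(-91) = (51*(-59*(-1/48)) - 39)*(-91) = (51*(59/48) - 39)*(-91) = (1003/16 - 39)*(-91) = (379/16)*(-91) = -34489/16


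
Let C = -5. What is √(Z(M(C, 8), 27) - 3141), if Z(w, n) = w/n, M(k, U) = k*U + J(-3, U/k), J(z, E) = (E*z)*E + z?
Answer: I*√6364326/45 ≈ 56.061*I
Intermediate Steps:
J(z, E) = z + z*E² (J(z, E) = z*E² + z = z + z*E²)
M(k, U) = -3 + U*k - 3*U²/k² (M(k, U) = k*U - 3*(1 + (U/k)²) = U*k - 3*(1 + U²/k²) = U*k + (-3 - 3*U²/k²) = -3 + U*k - 3*U²/k²)
√(Z(M(C, 8), 27) - 3141) = √((-3 + 8*(-5) - 3*8²/(-5)²)/27 - 3141) = √((-3 - 40 - 3*64*1/25)*(1/27) - 3141) = √((-3 - 40 - 192/25)*(1/27) - 3141) = √(-1267/25*1/27 - 3141) = √(-1267/675 - 3141) = √(-2121442/675) = I*√6364326/45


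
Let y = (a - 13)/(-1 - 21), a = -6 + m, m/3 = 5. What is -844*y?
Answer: -1688/11 ≈ -153.45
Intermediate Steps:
m = 15 (m = 3*5 = 15)
a = 9 (a = -6 + 15 = 9)
y = 2/11 (y = (9 - 13)/(-1 - 21) = -4/(-22) = -4*(-1/22) = 2/11 ≈ 0.18182)
-844*y = -844*2/11 = -1688/11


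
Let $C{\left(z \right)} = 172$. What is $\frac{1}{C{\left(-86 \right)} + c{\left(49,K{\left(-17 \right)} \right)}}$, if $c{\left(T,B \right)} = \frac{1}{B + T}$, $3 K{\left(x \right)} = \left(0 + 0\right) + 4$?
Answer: $\frac{151}{25975} \approx 0.0058133$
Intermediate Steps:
$K{\left(x \right)} = \frac{4}{3}$ ($K{\left(x \right)} = \frac{\left(0 + 0\right) + 4}{3} = \frac{0 + 4}{3} = \frac{1}{3} \cdot 4 = \frac{4}{3}$)
$\frac{1}{C{\left(-86 \right)} + c{\left(49,K{\left(-17 \right)} \right)}} = \frac{1}{172 + \frac{1}{\frac{4}{3} + 49}} = \frac{1}{172 + \frac{1}{\frac{151}{3}}} = \frac{1}{172 + \frac{3}{151}} = \frac{1}{\frac{25975}{151}} = \frac{151}{25975}$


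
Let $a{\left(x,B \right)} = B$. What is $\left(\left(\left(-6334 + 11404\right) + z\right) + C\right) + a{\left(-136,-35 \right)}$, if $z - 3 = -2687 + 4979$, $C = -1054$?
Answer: $6276$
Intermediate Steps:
$z = 2295$ ($z = 3 + \left(-2687 + 4979\right) = 3 + 2292 = 2295$)
$\left(\left(\left(-6334 + 11404\right) + z\right) + C\right) + a{\left(-136,-35 \right)} = \left(\left(\left(-6334 + 11404\right) + 2295\right) - 1054\right) - 35 = \left(\left(5070 + 2295\right) - 1054\right) - 35 = \left(7365 - 1054\right) - 35 = 6311 - 35 = 6276$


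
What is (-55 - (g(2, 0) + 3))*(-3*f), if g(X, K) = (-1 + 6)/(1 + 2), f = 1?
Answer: 179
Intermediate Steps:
g(X, K) = 5/3
(-55 - (g(2, 0) + 3))*(-3*f) = (-55 - (5/3 + 3))*(-3) = (-55 - 1*14/3)*(-1*3) = (-55 - 14/3)*(-3) = -179/3*(-3) = 179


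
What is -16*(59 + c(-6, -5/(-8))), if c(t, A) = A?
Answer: -954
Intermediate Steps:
-16*(59 + c(-6, -5/(-8))) = -16*(59 - 5/(-8)) = -16*(59 - 5*(-⅛)) = -16*(59 + 5/8) = -16*477/8 = -954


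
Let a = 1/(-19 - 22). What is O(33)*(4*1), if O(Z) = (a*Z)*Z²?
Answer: -143748/41 ≈ -3506.0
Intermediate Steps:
a = -1/41 (a = 1/(-41) = -1/41 ≈ -0.024390)
O(Z) = -Z³/41 (O(Z) = (-Z/41)*Z² = -Z³/41)
O(33)*(4*1) = (-1/41*33³)*(4*1) = -1/41*35937*4 = -35937/41*4 = -143748/41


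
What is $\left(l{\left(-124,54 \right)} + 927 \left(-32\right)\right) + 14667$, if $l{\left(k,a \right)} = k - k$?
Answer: $-14997$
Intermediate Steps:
$l{\left(k,a \right)} = 0$
$\left(l{\left(-124,54 \right)} + 927 \left(-32\right)\right) + 14667 = \left(0 + 927 \left(-32\right)\right) + 14667 = \left(0 - 29664\right) + 14667 = -29664 + 14667 = -14997$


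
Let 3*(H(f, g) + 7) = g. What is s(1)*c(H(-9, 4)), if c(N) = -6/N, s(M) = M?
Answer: 18/17 ≈ 1.0588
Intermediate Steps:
H(f, g) = -7 + g/3
s(1)*c(H(-9, 4)) = 1*(-6/(-7 + (⅓)*4)) = 1*(-6/(-7 + 4/3)) = 1*(-6/(-17/3)) = 1*(-6*(-3/17)) = 1*(18/17) = 18/17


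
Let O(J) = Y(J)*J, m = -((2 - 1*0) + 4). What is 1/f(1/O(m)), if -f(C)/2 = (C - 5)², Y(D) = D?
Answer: -648/32041 ≈ -0.020224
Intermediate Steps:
m = -6 (m = -((2 + 0) + 4) = -(2 + 4) = -1*6 = -6)
O(J) = J² (O(J) = J*J = J²)
f(C) = -2*(-5 + C)² (f(C) = -2*(C - 5)² = -2*(-5 + C)²)
1/f(1/O(m)) = 1/(-2*(-5 + 1/((-6)²))²) = 1/(-2*(-5 + 1/36)²) = 1/(-2*(-179/36)²) = 1/(-2*32041/1296) = 1/(-32041/648) = -648/32041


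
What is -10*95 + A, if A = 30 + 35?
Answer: -885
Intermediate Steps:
A = 65
-10*95 + A = -10*95 + 65 = -950 + 65 = -885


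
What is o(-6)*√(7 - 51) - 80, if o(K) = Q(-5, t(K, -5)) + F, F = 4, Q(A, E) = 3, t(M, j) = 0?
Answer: -80 + 14*I*√11 ≈ -80.0 + 46.433*I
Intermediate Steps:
o(K) = 7 (o(K) = 3 + 4 = 7)
o(-6)*√(7 - 51) - 80 = 7*√(7 - 51) - 80 = 7*√(-44) - 80 = 7*(2*I*√11) - 80 = 14*I*√11 - 80 = -80 + 14*I*√11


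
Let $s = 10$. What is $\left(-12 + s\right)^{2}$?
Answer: $4$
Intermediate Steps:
$\left(-12 + s\right)^{2} = \left(-12 + 10\right)^{2} = \left(-2\right)^{2} = 4$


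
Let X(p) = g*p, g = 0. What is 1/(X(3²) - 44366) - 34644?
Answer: -1537015705/44366 ≈ -34644.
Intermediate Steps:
X(p) = 0 (X(p) = 0*p = 0)
1/(X(3²) - 44366) - 34644 = 1/(0 - 44366) - 34644 = 1/(-44366) - 34644 = -1/44366 - 34644 = -1537015705/44366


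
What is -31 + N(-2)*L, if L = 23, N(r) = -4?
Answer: -123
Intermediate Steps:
-31 + N(-2)*L = -31 - 4*23 = -31 - 92 = -123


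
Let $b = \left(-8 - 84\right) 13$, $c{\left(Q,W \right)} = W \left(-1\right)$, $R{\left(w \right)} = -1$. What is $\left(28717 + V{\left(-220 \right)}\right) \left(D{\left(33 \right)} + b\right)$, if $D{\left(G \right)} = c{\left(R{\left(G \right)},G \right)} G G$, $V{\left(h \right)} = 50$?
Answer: $-1068205011$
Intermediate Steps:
$c{\left(Q,W \right)} = - W$
$b = -1196$ ($b = \left(-92\right) 13 = -1196$)
$D{\left(G \right)} = - G^{3}$ ($D{\left(G \right)} = - G G G = - G^{2} G = - G^{3}$)
$\left(28717 + V{\left(-220 \right)}\right) \left(D{\left(33 \right)} + b\right) = \left(28717 + 50\right) \left(- 33^{3} - 1196\right) = 28767 \left(\left(-1\right) 35937 - 1196\right) = 28767 \left(-35937 - 1196\right) = 28767 \left(-37133\right) = -1068205011$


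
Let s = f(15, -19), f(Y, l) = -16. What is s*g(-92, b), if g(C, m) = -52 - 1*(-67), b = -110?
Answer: -240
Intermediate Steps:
g(C, m) = 15 (g(C, m) = -52 + 67 = 15)
s = -16
s*g(-92, b) = -16*15 = -240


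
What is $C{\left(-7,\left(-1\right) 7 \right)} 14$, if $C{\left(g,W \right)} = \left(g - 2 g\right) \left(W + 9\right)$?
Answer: $196$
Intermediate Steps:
$C{\left(g,W \right)} = - g \left(9 + W\right)$
$C{\left(-7,\left(-1\right) 7 \right)} 14 = \left(-1\right) \left(-7\right) \left(9 - 7\right) 14 = \left(-1\right) \left(-7\right) 2 \cdot 14 = 14 \cdot 14 = 196$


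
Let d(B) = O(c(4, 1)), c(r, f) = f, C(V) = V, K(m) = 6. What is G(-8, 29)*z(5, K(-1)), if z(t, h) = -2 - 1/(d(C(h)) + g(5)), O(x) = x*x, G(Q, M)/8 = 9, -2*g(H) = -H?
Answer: -1152/7 ≈ -164.57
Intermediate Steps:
g(H) = H/2 (g(H) = -(-1)*H/2 = H/2)
G(Q, M) = 72 (G(Q, M) = 8*9 = 72)
O(x) = x²
d(B) = 1 (d(B) = 1² = 1)
z(t, h) = -16/7 (z(t, h) = -2 - 1/(1 + (½)*5) = -2 - 1/(1 + 5/2) = -2 - 1/7/2 = -2 - 1*2/7 = -2 - 2/7 = -16/7)
G(-8, 29)*z(5, K(-1)) = 72*(-16/7) = -1152/7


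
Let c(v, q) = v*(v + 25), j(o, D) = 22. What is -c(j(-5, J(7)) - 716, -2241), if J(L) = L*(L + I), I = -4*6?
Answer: -464286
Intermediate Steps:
I = -24
J(L) = L*(-24 + L) (J(L) = L*(L - 24) = L*(-24 + L))
c(v, q) = v*(25 + v)
-c(j(-5, J(7)) - 716, -2241) = -(22 - 716)*(25 + (22 - 716)) = -(-694)*(25 - 694) = -(-694)*(-669) = -1*464286 = -464286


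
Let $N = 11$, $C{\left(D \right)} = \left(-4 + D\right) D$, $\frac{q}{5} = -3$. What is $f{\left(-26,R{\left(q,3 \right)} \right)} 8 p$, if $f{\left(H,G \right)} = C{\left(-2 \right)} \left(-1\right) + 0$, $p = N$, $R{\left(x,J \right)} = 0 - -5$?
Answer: $-1056$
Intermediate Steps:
$q = -15$ ($q = 5 \left(-3\right) = -15$)
$R{\left(x,J \right)} = 5$ ($R{\left(x,J \right)} = 0 + 5 = 5$)
$C{\left(D \right)} = D \left(-4 + D\right)$
$p = 11$
$f{\left(H,G \right)} = -12$ ($f{\left(H,G \right)} = - 2 \left(-4 - 2\right) \left(-1\right) + 0 = \left(-2\right) \left(-6\right) \left(-1\right) + 0 = 12 \left(-1\right) + 0 = -12 + 0 = -12$)
$f{\left(-26,R{\left(q,3 \right)} \right)} 8 p = - 12 \cdot 8 \cdot 11 = \left(-12\right) 88 = -1056$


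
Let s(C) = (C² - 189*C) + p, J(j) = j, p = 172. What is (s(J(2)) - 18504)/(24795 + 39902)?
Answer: -18706/64697 ≈ -0.28913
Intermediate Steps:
s(C) = 172 + C² - 189*C (s(C) = (C² - 189*C) + 172 = 172 + C² - 189*C)
(s(J(2)) - 18504)/(24795 + 39902) = ((172 + 2² - 189*2) - 18504)/(24795 + 39902) = ((172 + 4 - 378) - 18504)/64697 = (-202 - 18504)*(1/64697) = -18706*1/64697 = -18706/64697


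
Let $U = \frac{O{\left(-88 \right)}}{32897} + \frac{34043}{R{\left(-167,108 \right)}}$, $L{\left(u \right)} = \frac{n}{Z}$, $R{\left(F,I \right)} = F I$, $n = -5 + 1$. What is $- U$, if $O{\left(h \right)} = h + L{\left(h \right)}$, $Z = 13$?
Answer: $\frac{14579568751}{7713293796} \approx 1.8902$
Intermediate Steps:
$n = -4$
$L{\left(u \right)} = - \frac{4}{13}$
$O{\left(h \right)} = - \frac{4}{13} + h$ ($O{\left(h \right)} = h - \frac{4}{13} = - \frac{4}{13} + h$)
$U = - \frac{14579568751}{7713293796}$ ($U = \frac{- \frac{4}{13} - 88}{32897} + \frac{34043}{\left(-167\right) 108} = \left(- \frac{1148}{13}\right) \frac{1}{32897} + \frac{34043}{-18036} = - \frac{1148}{427661} + 34043 \left(- \frac{1}{18036}\right) = - \frac{1148}{427661} - \frac{34043}{18036} = - \frac{14579568751}{7713293796} \approx -1.8902$)
$- U = \left(-1\right) \left(- \frac{14579568751}{7713293796}\right) = \frac{14579568751}{7713293796}$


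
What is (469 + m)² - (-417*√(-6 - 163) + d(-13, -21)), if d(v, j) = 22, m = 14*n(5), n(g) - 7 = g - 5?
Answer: 321467 + 5421*I ≈ 3.2147e+5 + 5421.0*I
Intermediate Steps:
n(g) = 2 + g (n(g) = 7 + (g - 5) = 7 + (-5 + g) = 2 + g)
m = 98 (m = 14*(2 + 5) = 14*7 = 98)
(469 + m)² - (-417*√(-6 - 163) + d(-13, -21)) = (469 + 98)² - (-417*√(-6 - 163) + 22) = 567² - (-5421*I + 22) = 321489 - (-5421*I + 22) = 321489 - (22 - 5421*I) = 321489 + (-22 + 5421*I) = 321467 + 5421*I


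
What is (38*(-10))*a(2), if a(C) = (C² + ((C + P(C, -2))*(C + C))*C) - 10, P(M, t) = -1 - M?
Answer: 5320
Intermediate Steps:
a(C) = -10 - C² (a(C) = (C² + ((C + (-1 - C))*(C + C))*C) - 10 = (C² + (-2*C)*C) - 10 = (C² - 2*C²) - 10 = -C² - 10 = -10 - C²)
(38*(-10))*a(2) = (38*(-10))*(-10 - 1*2²) = -380*(-10 - 1*4) = -380*(-10 - 4) = -380*(-14) = 5320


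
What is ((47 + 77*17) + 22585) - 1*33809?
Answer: -9868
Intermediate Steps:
((47 + 77*17) + 22585) - 1*33809 = ((47 + 1309) + 22585) - 33809 = (1356 + 22585) - 33809 = 23941 - 33809 = -9868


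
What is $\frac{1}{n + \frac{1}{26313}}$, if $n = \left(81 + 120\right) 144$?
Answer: $\frac{26313}{761603473} \approx 3.4549 \cdot 10^{-5}$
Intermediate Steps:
$n = 28944$ ($n = 201 \cdot 144 = 28944$)
$\frac{1}{n + \frac{1}{26313}} = \frac{1}{28944 + \frac{1}{26313}} = \frac{1}{\frac{761603473}{26313}} = \frac{26313}{761603473}$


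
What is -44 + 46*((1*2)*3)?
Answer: 232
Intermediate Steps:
-44 + 46*((1*2)*3) = -44 + 46*(2*3) = -44 + 46*6 = -44 + 276 = 232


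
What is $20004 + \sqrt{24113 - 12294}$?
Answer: $20004 + \sqrt{11819} \approx 20113.0$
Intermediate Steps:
$20004 + \sqrt{24113 - 12294} = 20004 + \sqrt{11819}$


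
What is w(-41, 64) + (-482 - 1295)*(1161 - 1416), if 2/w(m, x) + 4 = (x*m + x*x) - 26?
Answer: 326710336/721 ≈ 4.5314e+5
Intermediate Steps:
w(m, x) = 2/(-30 + x² + m*x) (w(m, x) = 2/(-4 + ((x*m + x*x) - 26)) = 2/(-4 + ((m*x + x²) - 26)) = 2/(-4 + ((x² + m*x) - 26)) = 2/(-4 + (-26 + x² + m*x)) = 2/(-30 + x² + m*x))
w(-41, 64) + (-482 - 1295)*(1161 - 1416) = 2/(-30 + 64² - 41*64) + (-482 - 1295)*(1161 - 1416) = 2/(-30 + 4096 - 2624) - 1777*(-255) = 2/1442 + 453135 = 2*(1/1442) + 453135 = 1/721 + 453135 = 326710336/721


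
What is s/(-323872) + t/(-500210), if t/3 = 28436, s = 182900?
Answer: -14889660197/20250501640 ≈ -0.73527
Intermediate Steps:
t = 85308 (t = 3*28436 = 85308)
s/(-323872) + t/(-500210) = 182900/(-323872) + 85308/(-500210) = 182900*(-1/323872) + 85308*(-1/500210) = -45725/80968 - 42654/250105 = -14889660197/20250501640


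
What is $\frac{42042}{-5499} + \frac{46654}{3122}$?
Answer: $\frac{1606349}{220101} \approx 7.2982$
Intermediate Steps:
$\frac{42042}{-5499} + \frac{46654}{3122} = 42042 \left(- \frac{1}{5499}\right) + 46654 \cdot \frac{1}{3122} = - \frac{1078}{141} + \frac{23327}{1561} = \frac{1606349}{220101}$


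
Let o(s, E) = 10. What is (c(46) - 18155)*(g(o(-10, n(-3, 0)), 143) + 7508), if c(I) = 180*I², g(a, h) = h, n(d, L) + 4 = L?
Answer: 2775208975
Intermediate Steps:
n(d, L) = -4 + L
(c(46) - 18155)*(g(o(-10, n(-3, 0)), 143) + 7508) = (180*46² - 18155)*(143 + 7508) = (180*2116 - 18155)*7651 = (380880 - 18155)*7651 = 362725*7651 = 2775208975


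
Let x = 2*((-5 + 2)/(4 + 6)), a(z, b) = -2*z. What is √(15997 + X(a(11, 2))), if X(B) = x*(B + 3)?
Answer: √400210/5 ≈ 126.52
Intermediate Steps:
x = -⅗ (x = 2*(-3/10) = -⅗ ≈ -0.60000)
X(B) = -9/5 - 3*B/5 (X(B) = -3*(B + 3)/5 = -3*(3 + B)/5 = -9/5 - 3*B/5)
√(15997 + X(a(11, 2))) = √(15997 + (-9/5 - (-6)*11/5)) = √(15997 + (-9/5 - ⅗*(-22))) = √(15997 + (-9/5 + 66/5)) = √(15997 + 57/5) = √(80042/5) = √400210/5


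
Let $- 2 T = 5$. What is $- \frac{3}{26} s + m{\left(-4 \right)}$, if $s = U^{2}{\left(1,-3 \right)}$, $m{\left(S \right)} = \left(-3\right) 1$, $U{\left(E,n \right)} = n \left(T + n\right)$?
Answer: $- \frac{3579}{104} \approx -34.413$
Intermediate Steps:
$T = - \frac{5}{2}$ ($T = \left(- \frac{1}{2}\right) 5 = - \frac{5}{2} \approx -2.5$)
$U{\left(E,n \right)} = n \left(- \frac{5}{2} + n\right)$
$m{\left(S \right)} = -3$
$s = \frac{1089}{4}$ ($s = \left(\frac{1}{2} \left(-3\right) \left(-5 + 2 \left(-3\right)\right)\right)^{2} = \left(\frac{1}{2} \left(-3\right) \left(-5 - 6\right)\right)^{2} = \left(\frac{1}{2} \left(-3\right) \left(-11\right)\right)^{2} = \left(\frac{33}{2}\right)^{2} = \frac{1089}{4} \approx 272.25$)
$- \frac{3}{26} s + m{\left(-4 \right)} = - \frac{3}{26} \cdot \frac{1089}{4} - 3 = \left(-3\right) \frac{1}{26} \cdot \frac{1089}{4} - 3 = \left(- \frac{3}{26}\right) \frac{1089}{4} - 3 = - \frac{3267}{104} - 3 = - \frac{3579}{104}$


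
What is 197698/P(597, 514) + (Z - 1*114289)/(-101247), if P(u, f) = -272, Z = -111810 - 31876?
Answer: -9973080103/13769592 ≈ -724.28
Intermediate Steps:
Z = -143686
197698/P(597, 514) + (Z - 1*114289)/(-101247) = 197698/(-272) + (-143686 - 1*114289)/(-101247) = 197698*(-1/272) + (-143686 - 114289)*(-1/101247) = -98849/136 - 257975*(-1/101247) = -98849/136 + 257975/101247 = -9973080103/13769592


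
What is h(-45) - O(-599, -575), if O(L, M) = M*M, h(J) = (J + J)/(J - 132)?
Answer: -19506845/59 ≈ -3.3062e+5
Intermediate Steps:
h(J) = 2*J/(-132 + J) (h(J) = (2*J)/(-132 + J) = 2*J/(-132 + J))
O(L, M) = M²
h(-45) - O(-599, -575) = 2*(-45)/(-132 - 45) - 1*(-575)² = 2*(-45)/(-177) - 1*330625 = 2*(-45)*(-1/177) - 330625 = 30/59 - 330625 = -19506845/59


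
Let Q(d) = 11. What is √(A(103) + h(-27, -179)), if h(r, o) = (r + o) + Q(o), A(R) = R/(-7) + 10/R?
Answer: I*√108967614/721 ≈ 14.478*I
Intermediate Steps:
A(R) = 10/R - R/7 (A(R) = R*(-⅐) + 10/R = -R/7 + 10/R = 10/R - R/7)
h(r, o) = 11 + o + r (h(r, o) = (r + o) + 11 = (o + r) + 11 = 11 + o + r)
√(A(103) + h(-27, -179)) = √((10/103 - ⅐*103) + (11 - 179 - 27)) = √((10*(1/103) - 103/7) - 195) = √((10/103 - 103/7) - 195) = √(-10539/721 - 195) = √(-151134/721) = I*√108967614/721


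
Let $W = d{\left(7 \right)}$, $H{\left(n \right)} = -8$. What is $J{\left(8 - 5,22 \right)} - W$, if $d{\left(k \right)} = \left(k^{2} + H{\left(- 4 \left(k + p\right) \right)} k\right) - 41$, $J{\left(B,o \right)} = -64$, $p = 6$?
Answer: $-16$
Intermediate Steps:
$d{\left(k \right)} = -41 + k^{2} - 8 k$ ($d{\left(k \right)} = \left(k^{2} - 8 k\right) - 41 = -41 + k^{2} - 8 k$)
$W = -48$ ($W = -41 + 7^{2} - 56 = -41 + 49 - 56 = -48$)
$J{\left(8 - 5,22 \right)} - W = -64 - -48 = -64 + 48 = -16$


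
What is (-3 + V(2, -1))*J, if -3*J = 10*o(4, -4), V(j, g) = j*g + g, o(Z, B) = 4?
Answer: 80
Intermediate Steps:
V(j, g) = g + g*j (V(j, g) = g*j + g = g + g*j)
J = -40/3 (J = -10*4/3 = -⅓*40 = -40/3 ≈ -13.333)
(-3 + V(2, -1))*J = (-3 - (1 + 2))*(-40/3) = (-3 - 1*3)*(-40/3) = (-3 - 3)*(-40/3) = -6*(-40/3) = 80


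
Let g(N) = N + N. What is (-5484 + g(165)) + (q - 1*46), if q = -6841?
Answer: -12041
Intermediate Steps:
g(N) = 2*N
(-5484 + g(165)) + (q - 1*46) = (-5484 + 2*165) + (-6841 - 1*46) = (-5484 + 330) + (-6841 - 46) = -5154 - 6887 = -12041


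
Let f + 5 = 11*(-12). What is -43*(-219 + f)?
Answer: 15308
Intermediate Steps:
f = -137 (f = -5 + 11*(-12) = -5 - 132 = -137)
-43*(-219 + f) = -43*(-219 - 137) = -43*(-356) = 15308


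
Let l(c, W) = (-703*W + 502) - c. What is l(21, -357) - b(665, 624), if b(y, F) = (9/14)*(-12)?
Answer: 1760218/7 ≈ 2.5146e+5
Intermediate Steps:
l(c, W) = 502 - c - 703*W (l(c, W) = (502 - 703*W) - c = 502 - c - 703*W)
b(y, F) = -54/7 (b(y, F) = (9*(1/14))*(-12) = (9/14)*(-12) = -54/7)
l(21, -357) - b(665, 624) = (502 - 1*21 - 703*(-357)) - 1*(-54/7) = (502 - 21 + 250971) + 54/7 = 251452 + 54/7 = 1760218/7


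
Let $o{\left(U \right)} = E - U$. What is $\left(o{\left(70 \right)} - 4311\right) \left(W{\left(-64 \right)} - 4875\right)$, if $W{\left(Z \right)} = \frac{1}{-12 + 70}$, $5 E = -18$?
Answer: $\frac{6198706327}{290} \approx 2.1375 \cdot 10^{7}$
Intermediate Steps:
$E = - \frac{18}{5}$ ($E = \frac{1}{5} \left(-18\right) = - \frac{18}{5} \approx -3.6$)
$W{\left(Z \right)} = \frac{1}{58}$
$o{\left(U \right)} = - \frac{18}{5} - U$
$\left(o{\left(70 \right)} - 4311\right) \left(W{\left(-64 \right)} - 4875\right) = \left(\left(- \frac{18}{5} - 70\right) - 4311\right) \left(\frac{1}{58} - 4875\right) = \left(\left(- \frac{18}{5} - 70\right) - 4311\right) \left(- \frac{282749}{58}\right) = \left(- \frac{368}{5} - 4311\right) \left(- \frac{282749}{58}\right) = \left(- \frac{21923}{5}\right) \left(- \frac{282749}{58}\right) = \frac{6198706327}{290}$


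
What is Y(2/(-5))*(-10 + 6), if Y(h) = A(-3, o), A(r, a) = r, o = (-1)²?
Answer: 12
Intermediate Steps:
o = 1
Y(h) = -3
Y(2/(-5))*(-10 + 6) = -3*(-10 + 6) = -3*(-4) = 12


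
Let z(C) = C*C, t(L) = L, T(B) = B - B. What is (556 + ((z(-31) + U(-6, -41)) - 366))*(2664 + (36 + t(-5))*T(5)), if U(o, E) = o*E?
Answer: 3721608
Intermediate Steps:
T(B) = 0
z(C) = C²
U(o, E) = E*o
(556 + ((z(-31) + U(-6, -41)) - 366))*(2664 + (36 + t(-5))*T(5)) = (556 + (((-31)² - 41*(-6)) - 366))*(2664 + (36 - 5)*0) = (556 + ((961 + 246) - 366))*(2664 + 31*0) = (556 + (1207 - 366))*(2664 + 0) = (556 + 841)*2664 = 1397*2664 = 3721608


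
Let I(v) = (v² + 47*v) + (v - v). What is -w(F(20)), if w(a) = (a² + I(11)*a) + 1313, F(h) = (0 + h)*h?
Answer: -416513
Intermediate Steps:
I(v) = v² + 47*v (I(v) = (v² + 47*v) + 0 = v² + 47*v)
F(h) = h² (F(h) = h*h = h²)
w(a) = 1313 + a² + 638*a (w(a) = (a² + (11*(47 + 11))*a) + 1313 = (a² + (11*58)*a) + 1313 = (a² + 638*a) + 1313 = 1313 + a² + 638*a)
-w(F(20)) = -(1313 + (20²)² + 638*20²) = -(1313 + 400² + 638*400) = -(1313 + 160000 + 255200) = -1*416513 = -416513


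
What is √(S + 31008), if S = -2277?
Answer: √28731 ≈ 169.50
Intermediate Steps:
√(S + 31008) = √(-2277 + 31008) = √28731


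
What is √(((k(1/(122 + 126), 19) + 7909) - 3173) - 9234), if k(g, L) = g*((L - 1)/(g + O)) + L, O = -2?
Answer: I*√13549085/55 ≈ 66.926*I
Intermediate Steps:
k(g, L) = L + g*(-1 + L)/(-2 + g) (k(g, L) = g*((L - 1)/(g - 2)) + L = g*((-1 + L)/(-2 + g)) + L = g*(-1 + L)/(-2 + g) + L = L + g*(-1 + L)/(-2 + g))
√(((k(1/(122 + 126), 19) + 7909) - 3173) - 9234) = √((((-1/(122 + 126) - 2*19 + 2*19/(122 + 126))/(-2 + 1/(122 + 126)) + 7909) - 3173) - 9234) = √((((-1/248 - 38 + 2*19/248)/(-2 + 1/248) + 7909) - 3173) - 9234) = √((((-1*1/248 - 38 + 2*19*(1/248))/(-2 + 1/248) + 7909) - 3173) - 9234) = √((((-1/248 - 38 + 19/124)/(-495/248) + 7909) - 3173) - 9234) = √(((-248/495*(-9387/248) + 7909) - 3173) - 9234) = √(((1043/55 + 7909) - 3173) - 9234) = √((436038/55 - 3173) - 9234) = √(261523/55 - 9234) = √(-246347/55) = I*√13549085/55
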